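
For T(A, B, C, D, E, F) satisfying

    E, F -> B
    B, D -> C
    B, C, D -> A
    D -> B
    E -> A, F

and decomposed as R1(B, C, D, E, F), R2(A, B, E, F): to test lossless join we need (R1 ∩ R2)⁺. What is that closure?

A, B, E, F

R1 ∩ R2 = {B, E, F}.
E → A, F applies, adding A
Closure: {A, B, E, F}.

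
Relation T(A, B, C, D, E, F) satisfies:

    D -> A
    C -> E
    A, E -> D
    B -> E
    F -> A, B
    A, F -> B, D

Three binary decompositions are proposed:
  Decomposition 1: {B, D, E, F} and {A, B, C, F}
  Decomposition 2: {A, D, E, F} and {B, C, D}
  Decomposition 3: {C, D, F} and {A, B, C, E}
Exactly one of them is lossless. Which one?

Decomposition 1

Decomposition 1: common = {B, F}, closure = {A, B, D, E, F} → lossless.
Decomposition 2: common = {D}, closure = {A, D} → lossy.
Decomposition 3: common = {C}, closure = {C, E} → lossy.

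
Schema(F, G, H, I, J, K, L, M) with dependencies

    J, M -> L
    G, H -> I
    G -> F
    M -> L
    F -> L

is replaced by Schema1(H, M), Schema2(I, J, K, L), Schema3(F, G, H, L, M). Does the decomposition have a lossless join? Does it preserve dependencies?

lossy and not dependency-preserving

Lossless test (chase): Rows 1 and 3 agree on M; apply M→L and equate their L entries. No row becomes fully distinguished — the join is lossy.
Dependency preservation: the restricted closure of {G, H} across the fragments never reaches {I}, so G, H → I cannot be enforced without a join — not preserved.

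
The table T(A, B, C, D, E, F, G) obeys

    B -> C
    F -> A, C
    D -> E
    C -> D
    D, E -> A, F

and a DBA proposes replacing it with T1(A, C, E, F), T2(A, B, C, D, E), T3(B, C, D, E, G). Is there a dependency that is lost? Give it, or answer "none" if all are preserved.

B → C lies within T2.
F → A, C lies within T1.
D → E lies within T2.
C → D lies within T2.
D, E → A, F: restricted closure across fragments reaches A, F.
Every dependency is enforceable on the fragments, so the decomposition is dependency-preserving.

none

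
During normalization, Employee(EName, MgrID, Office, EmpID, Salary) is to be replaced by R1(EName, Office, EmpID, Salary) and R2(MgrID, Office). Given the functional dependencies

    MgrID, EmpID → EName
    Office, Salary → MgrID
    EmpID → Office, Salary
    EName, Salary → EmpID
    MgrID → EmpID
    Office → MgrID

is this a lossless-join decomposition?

Common attributes: R1 ∩ R2 = {Office}.
Closure of {Office}: Office → MgrID applies, adding MgrID; MgrID → EmpID applies, adding EmpID; MgrID, EmpID → EName applies, adding EName; EmpID → Office, Salary applies, adding Salary. So (Office)⁺ = {EName, MgrID, Office, EmpID, Salary}.
This closure contains every attribute of R1, so R1 ∩ R2 → R1. The join is lossless.

Yes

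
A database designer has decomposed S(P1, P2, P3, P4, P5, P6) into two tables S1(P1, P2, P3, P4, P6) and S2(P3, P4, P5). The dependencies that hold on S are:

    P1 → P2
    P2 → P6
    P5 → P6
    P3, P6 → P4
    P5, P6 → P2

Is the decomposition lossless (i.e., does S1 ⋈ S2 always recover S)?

No

Common attributes: S1 ∩ S2 = {P3, P4}.
No dependency enlarges {P3, P4}, so (P3, P4)⁺ = {P3, P4}.
The closure contains neither all of S1 = {P1, P2, P3, P4, P6} nor all of S2 = {P3, P4, P5}, so the common attributes are not a superkey of either fragment. The join is lossy.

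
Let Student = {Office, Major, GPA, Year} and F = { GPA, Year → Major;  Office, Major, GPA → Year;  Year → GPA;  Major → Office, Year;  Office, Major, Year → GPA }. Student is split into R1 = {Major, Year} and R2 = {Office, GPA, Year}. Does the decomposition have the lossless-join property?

Common attributes: R1 ∩ R2 = {Year}.
Closure of {Year}: Year → GPA applies, adding GPA; GPA, Year → Major applies, adding Major; Major → Office, Year applies, adding Office. So (Year)⁺ = {Office, Major, GPA, Year}.
This closure contains every attribute of R1, so R1 ∩ R2 → R1. The join is lossless.

Yes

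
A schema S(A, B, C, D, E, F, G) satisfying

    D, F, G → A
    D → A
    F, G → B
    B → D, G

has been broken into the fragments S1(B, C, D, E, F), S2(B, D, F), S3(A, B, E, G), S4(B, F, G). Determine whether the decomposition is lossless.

Chase test. Columns are A, B, C, D, E, F, G; row i has aⱼ where attribute j ∈ Si, else bᵢⱼ.
Initial tableau (one row per fragment):
  row 1: b11 a2 a3 a4 a5 a6 b17
  row 2: b21 a2 b23 a4 b25 a6 b27
  row 3: a1 a2 b33 b34 a5 b36 a7
  row 4: b41 a2 b43 b44 b45 a6 a7
Rows 1 and 2 agree on D; apply D→A and equate their A entries.
Rows 1 and 2 agree on B; apply B→D, G and equate their D, G entries.
Rows 1 and 3 agree on B; apply B→D, G and equate their D, G entries.
Rows 1 and 4 agree on B; apply B→D, G and equate their D, G entries.
Rows 1 and 4 agree on D, F, G; apply D, F, G→A and equate their A entries.
Rows 1 and 3 agree on D; apply D→A and equate their A entries.
Row 1 is now all distinguished symbols — the join is lossless.

Yes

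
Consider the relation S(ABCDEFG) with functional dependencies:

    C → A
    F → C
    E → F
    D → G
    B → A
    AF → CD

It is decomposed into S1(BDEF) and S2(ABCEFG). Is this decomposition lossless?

Yes

Common attributes: S1 ∩ S2 = {BEF}.
Closure of {BEF}: F → C applies, adding C; B → A applies, adding A; AF → CD applies, adding D; D → G applies, adding G. So (BEF)⁺ = {ABCDEFG}.
This closure contains every attribute of S1, so S1 ∩ S2 → S1. The join is lossless.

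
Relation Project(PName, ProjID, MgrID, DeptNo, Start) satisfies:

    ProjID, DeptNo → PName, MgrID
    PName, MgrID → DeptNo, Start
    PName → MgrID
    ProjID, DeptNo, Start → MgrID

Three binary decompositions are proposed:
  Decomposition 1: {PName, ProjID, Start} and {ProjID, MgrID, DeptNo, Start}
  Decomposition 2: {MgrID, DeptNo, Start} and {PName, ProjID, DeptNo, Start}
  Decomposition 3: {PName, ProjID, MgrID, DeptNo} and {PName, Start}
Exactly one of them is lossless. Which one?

Decomposition 3

Decomposition 1: common = {ProjID, Start}, closure = {ProjID, Start} → lossy.
Decomposition 2: common = {DeptNo, Start}, closure = {DeptNo, Start} → lossy.
Decomposition 3: common = {PName}, closure = {PName, MgrID, DeptNo, Start} → lossless.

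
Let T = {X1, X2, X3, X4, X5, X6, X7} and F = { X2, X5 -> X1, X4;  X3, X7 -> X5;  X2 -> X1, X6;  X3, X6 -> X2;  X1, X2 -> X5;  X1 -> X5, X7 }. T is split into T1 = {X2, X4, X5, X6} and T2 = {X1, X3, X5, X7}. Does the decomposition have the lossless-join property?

No

Common attributes: T1 ∩ T2 = {X5}.
No dependency enlarges {X5}, so (X5)⁺ = {X5}.
The closure contains neither all of T1 = {X2, X4, X5, X6} nor all of T2 = {X1, X3, X5, X7}, so the common attributes are not a superkey of either fragment. The join is lossy.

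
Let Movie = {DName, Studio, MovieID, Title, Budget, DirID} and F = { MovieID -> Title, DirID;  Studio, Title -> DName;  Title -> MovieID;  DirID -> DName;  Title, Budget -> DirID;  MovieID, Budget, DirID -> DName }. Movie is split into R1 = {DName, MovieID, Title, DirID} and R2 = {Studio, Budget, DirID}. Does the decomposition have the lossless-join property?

No

Common attributes: R1 ∩ R2 = {DirID}.
Closure of {DirID}: DirID → DName applies, adding DName. So (DirID)⁺ = {DName, DirID}.
The closure contains neither all of R1 = {DName, MovieID, Title, DirID} nor all of R2 = {Studio, Budget, DirID}, so the common attributes are not a superkey of either fragment. The join is lossy.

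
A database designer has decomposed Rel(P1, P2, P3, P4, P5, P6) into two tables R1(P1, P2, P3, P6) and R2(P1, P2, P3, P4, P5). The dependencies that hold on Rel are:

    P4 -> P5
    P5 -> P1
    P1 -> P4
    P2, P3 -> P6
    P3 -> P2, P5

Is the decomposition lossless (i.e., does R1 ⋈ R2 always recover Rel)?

Yes

Common attributes: R1 ∩ R2 = {P1, P2, P3}.
Closure of {P1, P2, P3}: P1 → P4 applies, adding P4; P2, P3 → P6 applies, adding P6; P3 → P2, P5 applies, adding P5. So (P1, P2, P3)⁺ = {P1, P2, P3, P4, P5, P6}.
This closure contains every attribute of R1, so R1 ∩ R2 → R1. The join is lossless.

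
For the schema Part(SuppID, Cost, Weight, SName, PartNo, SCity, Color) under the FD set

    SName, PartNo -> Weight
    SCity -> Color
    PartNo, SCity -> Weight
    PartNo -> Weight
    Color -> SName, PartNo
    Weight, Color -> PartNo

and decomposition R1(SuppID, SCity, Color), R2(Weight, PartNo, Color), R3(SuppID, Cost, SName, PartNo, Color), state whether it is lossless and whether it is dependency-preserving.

lossy but dependency-preserving

Lossless test (chase): Rows 2 and 3 agree on PartNo; apply PartNo→Weight and equate their Weight entries. Rows 1 and 2 agree on Color; apply Color→SName, PartNo and equate their SName, PartNo entries. Rows 1 and 3 agree on Color; apply Color→SName, PartNo and equate their SName, PartNo entries. Rows 1 and 2 agree on SName, PartNo; apply SName, PartNo→Weight and equate their Weight entries. No row becomes fully distinguished — the join is lossy.
Dependency preservation: SName, PartNo → Weight; PartNo, SCity → Weight are not contained in any single fragment, but the restricted closure of each left-hand side across the fragments still reaches the right-hand side; the remaining FDs each lie inside some fragment. All dependencies are preserved.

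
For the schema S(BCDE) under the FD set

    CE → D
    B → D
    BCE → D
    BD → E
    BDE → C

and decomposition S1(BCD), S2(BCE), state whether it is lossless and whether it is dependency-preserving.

Lossless test: (BC)⁺ = {BCDE}, which contains all of one fragment — lossless.
Dependency preservation: the restricted closure of {CE} across the fragments never reaches {D}, so CE → D cannot be enforced without a join — not preserved.

lossless but not dependency-preserving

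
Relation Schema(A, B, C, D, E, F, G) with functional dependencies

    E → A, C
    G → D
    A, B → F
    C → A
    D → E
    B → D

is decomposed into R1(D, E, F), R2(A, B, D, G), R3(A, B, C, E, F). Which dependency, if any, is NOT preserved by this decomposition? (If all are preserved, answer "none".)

E → A, C lies within R3.
G → D lies within R2.
A, B → F lies within R3.
C → A lies within R3.
D → E lies within R1.
B → D lies within R2.
Every dependency is enforceable on the fragments, so the decomposition is dependency-preserving.

none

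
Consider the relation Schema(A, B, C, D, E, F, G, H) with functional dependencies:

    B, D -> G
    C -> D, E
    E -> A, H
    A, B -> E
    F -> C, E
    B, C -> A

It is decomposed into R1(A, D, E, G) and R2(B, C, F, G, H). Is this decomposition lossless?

No

Common attributes: R1 ∩ R2 = {G}.
No dependency enlarges {G}, so (G)⁺ = {G}.
The closure contains neither all of R1 = {A, D, E, G} nor all of R2 = {B, C, F, G, H}, so the common attributes are not a superkey of either fragment. The join is lossy.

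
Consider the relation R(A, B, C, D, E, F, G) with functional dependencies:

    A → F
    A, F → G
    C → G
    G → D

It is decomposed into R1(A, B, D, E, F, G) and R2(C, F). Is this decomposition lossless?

No

Common attributes: R1 ∩ R2 = {F}.
No dependency enlarges {F}, so (F)⁺ = {F}.
The closure contains neither all of R1 = {A, B, D, E, F, G} nor all of R2 = {C, F}, so the common attributes are not a superkey of either fragment. The join is lossy.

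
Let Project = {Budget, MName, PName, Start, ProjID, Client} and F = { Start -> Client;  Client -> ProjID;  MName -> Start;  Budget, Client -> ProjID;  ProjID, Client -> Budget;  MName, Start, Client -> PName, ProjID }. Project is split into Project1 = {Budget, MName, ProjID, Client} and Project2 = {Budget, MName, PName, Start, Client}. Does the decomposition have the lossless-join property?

Common attributes: Project1 ∩ Project2 = {Budget, MName, Client}.
Closure of {Budget, MName, Client}: Client → ProjID applies, adding ProjID; MName → Start applies, adding Start; MName, Start, Client → PName, ProjID applies, adding PName. So (Budget, MName, Client)⁺ = {Budget, MName, PName, Start, ProjID, Client}.
This closure contains every attribute of Project1, so Project1 ∩ Project2 → Project1. The join is lossless.

Yes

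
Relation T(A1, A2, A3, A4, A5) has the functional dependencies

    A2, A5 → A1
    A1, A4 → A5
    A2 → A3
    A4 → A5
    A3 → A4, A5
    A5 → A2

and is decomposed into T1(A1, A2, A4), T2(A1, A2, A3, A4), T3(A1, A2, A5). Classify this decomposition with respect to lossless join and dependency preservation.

lossless and dependency-preserving

Lossless test (chase): Rows 1 and 2 agree on A1, A4; apply A1, A4→A5 and equate their A5 entries. Rows 1 and 2 agree on A2; apply A2→A3 and equate their A3 entries. Rows 1 and 3 agree on A2; apply A2→A3 and equate their A3 entries. Rows 1 and 3 agree on A3; apply A3→A4, A5 and equate their A4, A5 entries. Row 1 is now all distinguished symbols — the join is lossless.
Dependency preservation: A1, A4 → A5; A4 → A5; A3 → A4, A5 are not contained in any single fragment, but the restricted closure of each left-hand side across the fragments still reaches the right-hand side; the remaining FDs each lie inside some fragment. All dependencies are preserved.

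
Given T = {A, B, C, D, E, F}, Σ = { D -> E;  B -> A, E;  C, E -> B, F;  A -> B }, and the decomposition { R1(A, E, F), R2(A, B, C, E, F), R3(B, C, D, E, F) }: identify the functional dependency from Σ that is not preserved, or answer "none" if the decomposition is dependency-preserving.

none

D → E lies within R3.
B → A, E lies within R2.
C, E → B, F lies within R2.
A → B lies within R2.
Every dependency is enforceable on the fragments, so the decomposition is dependency-preserving.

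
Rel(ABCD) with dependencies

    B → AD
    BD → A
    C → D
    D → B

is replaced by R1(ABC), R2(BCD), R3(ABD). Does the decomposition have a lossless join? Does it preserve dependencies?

Lossless test (chase): Rows 1 and 2 agree on B; apply B→AD and equate their AD entries. Row 1 is now all distinguished symbols — the join is lossless.
Dependency preservation: every FD's attributes lie within a single fragment, so each can be enforced locally — preserved.

lossless and dependency-preserving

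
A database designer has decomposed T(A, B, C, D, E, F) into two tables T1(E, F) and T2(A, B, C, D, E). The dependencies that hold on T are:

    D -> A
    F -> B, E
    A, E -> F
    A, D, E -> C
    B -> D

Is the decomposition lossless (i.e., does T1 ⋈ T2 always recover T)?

Common attributes: T1 ∩ T2 = {E}.
No dependency enlarges {E}, so (E)⁺ = {E}.
The closure contains neither all of T1 = {E, F} nor all of T2 = {A, B, C, D, E}, so the common attributes are not a superkey of either fragment. The join is lossy.

No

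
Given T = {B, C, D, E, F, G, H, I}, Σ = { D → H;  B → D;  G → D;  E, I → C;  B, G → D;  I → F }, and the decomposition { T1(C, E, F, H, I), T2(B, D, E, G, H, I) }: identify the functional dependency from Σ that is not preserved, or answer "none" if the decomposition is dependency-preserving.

D → H lies within T2.
B → D lies within T2.
G → D lies within T2.
E, I → C lies within T1.
B, G → D lies within T2.
I → F lies within T1.
Every dependency is enforceable on the fragments, so the decomposition is dependency-preserving.

none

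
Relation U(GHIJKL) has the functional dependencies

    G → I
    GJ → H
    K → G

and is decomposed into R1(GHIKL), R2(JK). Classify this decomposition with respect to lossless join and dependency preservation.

lossy and not dependency-preserving

Lossless test: (K)⁺ = {GIK}, which is a superkey of neither fragment — lossy.
Dependency preservation: the restricted closure of {GJ} across the fragments never reaches {H}, so GJ → H cannot be enforced without a join — not preserved.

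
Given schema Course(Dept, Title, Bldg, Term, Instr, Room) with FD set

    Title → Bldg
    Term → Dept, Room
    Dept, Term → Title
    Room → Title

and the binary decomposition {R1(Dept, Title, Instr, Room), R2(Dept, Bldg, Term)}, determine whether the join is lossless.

No

Common attributes: R1 ∩ R2 = {Dept}.
No dependency enlarges {Dept}, so (Dept)⁺ = {Dept}.
The closure contains neither all of R1 = {Dept, Title, Instr, Room} nor all of R2 = {Dept, Bldg, Term}, so the common attributes are not a superkey of either fragment. The join is lossy.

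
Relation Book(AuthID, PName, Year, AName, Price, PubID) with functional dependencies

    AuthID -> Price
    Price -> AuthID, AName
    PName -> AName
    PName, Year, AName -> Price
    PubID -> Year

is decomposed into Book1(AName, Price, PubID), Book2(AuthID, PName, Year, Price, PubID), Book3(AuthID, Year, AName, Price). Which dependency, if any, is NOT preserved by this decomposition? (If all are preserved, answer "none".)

PName -> AName

Check PName → AName: no single fragment contains all of {PName, AName}, and the restricted closure of {PName} across the fragments never reaches {AName}.
AuthID → Price is preserved.
Price → AuthID, AName is preserved.
PName, Year, AName → Price is preserved.
PubID → Year is preserved.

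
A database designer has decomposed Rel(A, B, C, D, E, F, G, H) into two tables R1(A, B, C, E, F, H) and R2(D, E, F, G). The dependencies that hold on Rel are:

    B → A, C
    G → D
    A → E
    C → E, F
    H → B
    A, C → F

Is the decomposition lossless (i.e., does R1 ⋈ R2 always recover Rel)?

Common attributes: R1 ∩ R2 = {E, F}.
No dependency enlarges {E, F}, so (E, F)⁺ = {E, F}.
The closure contains neither all of R1 = {A, B, C, E, F, H} nor all of R2 = {D, E, F, G}, so the common attributes are not a superkey of either fragment. The join is lossy.

No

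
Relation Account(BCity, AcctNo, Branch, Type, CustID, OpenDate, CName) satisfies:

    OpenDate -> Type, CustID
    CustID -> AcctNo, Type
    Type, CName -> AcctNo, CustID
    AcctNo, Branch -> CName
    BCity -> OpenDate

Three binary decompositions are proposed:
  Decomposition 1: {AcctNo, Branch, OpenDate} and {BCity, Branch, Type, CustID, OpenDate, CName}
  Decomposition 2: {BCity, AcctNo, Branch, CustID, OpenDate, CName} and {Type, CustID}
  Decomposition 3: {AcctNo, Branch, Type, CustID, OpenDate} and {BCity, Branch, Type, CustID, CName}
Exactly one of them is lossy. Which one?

Decomposition 3

Decomposition 1: common = {Branch, OpenDate}, closure = {AcctNo, Branch, Type, CustID, OpenDate, CName} → lossless.
Decomposition 2: common = {CustID}, closure = {AcctNo, Type, CustID} → lossless.
Decomposition 3: common = {Branch, Type, CustID}, closure = {AcctNo, Branch, Type, CustID, CName} → lossy.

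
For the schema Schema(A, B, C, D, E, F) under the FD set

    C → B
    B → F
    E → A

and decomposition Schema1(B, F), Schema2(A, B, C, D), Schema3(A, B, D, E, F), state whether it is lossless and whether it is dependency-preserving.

lossy but dependency-preserving

Lossless test (chase): Rows 1 and 2 agree on B; apply B→F and equate their F entries. No row becomes fully distinguished — the join is lossy.
Dependency preservation: every FD's attributes lie within a single fragment, so each can be enforced locally — preserved.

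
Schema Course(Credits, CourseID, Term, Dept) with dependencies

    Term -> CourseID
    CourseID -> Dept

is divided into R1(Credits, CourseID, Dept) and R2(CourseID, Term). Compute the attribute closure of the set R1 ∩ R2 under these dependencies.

CourseID, Dept

R1 ∩ R2 = {CourseID}.
CourseID → Dept applies, adding Dept
Closure: {CourseID, Dept}.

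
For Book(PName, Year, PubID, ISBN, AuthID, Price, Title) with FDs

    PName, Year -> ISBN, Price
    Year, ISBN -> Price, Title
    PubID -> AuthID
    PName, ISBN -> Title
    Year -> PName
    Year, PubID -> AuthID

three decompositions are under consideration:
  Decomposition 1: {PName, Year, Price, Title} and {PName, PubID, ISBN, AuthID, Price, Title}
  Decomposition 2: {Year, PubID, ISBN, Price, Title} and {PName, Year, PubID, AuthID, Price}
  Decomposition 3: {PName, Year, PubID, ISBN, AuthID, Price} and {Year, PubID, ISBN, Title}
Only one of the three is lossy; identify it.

Decomposition 1

Decomposition 1: common = {PName, Price, Title}, closure = {PName, Price, Title} → lossy.
Decomposition 2: common = {Year, PubID, Price}, closure = {PName, Year, PubID, ISBN, AuthID, Price, Title} → lossless.
Decomposition 3: common = {Year, PubID, ISBN}, closure = {PName, Year, PubID, ISBN, AuthID, Price, Title} → lossless.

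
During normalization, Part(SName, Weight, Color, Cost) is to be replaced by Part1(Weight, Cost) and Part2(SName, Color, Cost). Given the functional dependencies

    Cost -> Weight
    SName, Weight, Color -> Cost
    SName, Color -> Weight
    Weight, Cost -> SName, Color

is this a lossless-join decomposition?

Common attributes: Part1 ∩ Part2 = {Cost}.
Closure of {Cost}: Cost → Weight applies, adding Weight; Weight, Cost → SName, Color applies, adding SName, Color. So (Cost)⁺ = {SName, Weight, Color, Cost}.
This closure contains every attribute of Part1, so Part1 ∩ Part2 → Part1. The join is lossless.

Yes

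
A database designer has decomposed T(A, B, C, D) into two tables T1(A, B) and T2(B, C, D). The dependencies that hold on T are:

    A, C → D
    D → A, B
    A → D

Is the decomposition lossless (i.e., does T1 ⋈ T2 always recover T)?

No

Common attributes: T1 ∩ T2 = {B}.
No dependency enlarges {B}, so (B)⁺ = {B}.
The closure contains neither all of T1 = {A, B} nor all of T2 = {B, C, D}, so the common attributes are not a superkey of either fragment. The join is lossy.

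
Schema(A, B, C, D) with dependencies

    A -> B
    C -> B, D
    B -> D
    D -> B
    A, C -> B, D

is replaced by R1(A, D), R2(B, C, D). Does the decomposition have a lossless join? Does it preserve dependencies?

Lossless test: (D)⁺ = {B, D}, which is a superkey of neither fragment — lossy.
Dependency preservation: A → B; A, C → B, D are not contained in any single fragment, but the restricted closure of each left-hand side across the fragments still reaches the right-hand side; the remaining FDs each lie inside some fragment. All dependencies are preserved.

lossy but dependency-preserving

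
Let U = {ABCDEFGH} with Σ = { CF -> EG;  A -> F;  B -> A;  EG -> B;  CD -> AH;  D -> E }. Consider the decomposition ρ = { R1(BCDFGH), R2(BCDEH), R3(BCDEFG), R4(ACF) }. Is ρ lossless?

Chase test. Columns are ABCDEFGH; row i has aⱼ where attribute j ∈ Ri, else bᵢⱼ.
Initial tableau (one row per fragment):
  row 1: b11 a2 a3 a4 b15 a6 a7 a8
  row 2: b21 a2 a3 a4 a5 b26 b27 a8
  row 3: b31 a2 a3 a4 a5 a6 a7 b38
  row 4: a1 b42 a3 b44 b45 a6 b47 b48
Rows 1 and 3 agree on CF; apply CF→EG and equate their EG entries.
Rows 1 and 4 agree on CF; apply CF→EG and equate their EG entries.
Rows 1 and 2 agree on B; apply B→A and equate their A entries.
Rows 1 and 3 agree on B; apply B→A and equate their A entries.
Rows 1 and 4 agree on EG; apply EG→B and equate their B entries.
Rows 1 and 3 agree on CD; apply CD→AH and equate their AH entries.
Rows 1 and 2 agree on A; apply A→F and equate their F entries.
Rows 1 and 4 agree on B; apply B→A and equate their A entries.
Rows 1 and 2 agree on CF; apply CF→EG and equate their EG entries.
Row 1 is now all distinguished symbols — the join is lossless.

Yes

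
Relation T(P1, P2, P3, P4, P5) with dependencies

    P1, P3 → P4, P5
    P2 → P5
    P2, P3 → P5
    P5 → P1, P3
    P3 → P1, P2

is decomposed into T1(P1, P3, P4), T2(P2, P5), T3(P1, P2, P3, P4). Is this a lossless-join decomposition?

Chase test. Columns are P1, P2, P3, P4, P5; row i has aⱼ where attribute j ∈ Ti, else bᵢⱼ.
Initial tableau (one row per fragment):
  row 1: a1 b12 a3 a4 b15
  row 2: b21 a2 b23 b24 a5
  row 3: a1 a2 a3 a4 b35
Rows 1 and 3 agree on P1, P3; apply P1, P3→P4, P5 and equate their P4, P5 entries.
Rows 2 and 3 agree on P2; apply P2→P5 and equate their P5 entries.
Rows 1 and 2 agree on P5; apply P5→P1, P3 and equate their P1, P3 entries.
Rows 1 and 2 agree on P3; apply P3→P1, P2 and equate their P1, P2 entries.
Rows 1 and 2 agree on P1, P3; apply P1, P3→P4, P5 and equate their P4, P5 entries.
Row 1 is now all distinguished symbols — the join is lossless.

Yes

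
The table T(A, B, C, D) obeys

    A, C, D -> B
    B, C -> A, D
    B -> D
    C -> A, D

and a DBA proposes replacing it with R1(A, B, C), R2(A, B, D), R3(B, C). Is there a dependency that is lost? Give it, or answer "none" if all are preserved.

A, C, D → B: restricted closure across fragments reaches B.
B, C → A, D: restricted closure across fragments reaches A, D.
B → D lies within R2.
C → A, D: restricted closure across fragments reaches A, D.
Every dependency is enforceable on the fragments, so the decomposition is dependency-preserving.

none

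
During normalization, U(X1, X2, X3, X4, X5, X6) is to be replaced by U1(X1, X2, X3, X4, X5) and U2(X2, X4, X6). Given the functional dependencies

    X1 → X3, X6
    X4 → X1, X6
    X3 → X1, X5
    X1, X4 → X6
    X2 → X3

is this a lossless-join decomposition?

Yes

Common attributes: U1 ∩ U2 = {X2, X4}.
Closure of {X2, X4}: X4 → X1, X6 applies, adding X1, X6; X2 → X3 applies, adding X3; X3 → X1, X5 applies, adding X5. So (X2, X4)⁺ = {X1, X2, X3, X4, X5, X6}.
This closure contains every attribute of U1, so U1 ∩ U2 → U1. The join is lossless.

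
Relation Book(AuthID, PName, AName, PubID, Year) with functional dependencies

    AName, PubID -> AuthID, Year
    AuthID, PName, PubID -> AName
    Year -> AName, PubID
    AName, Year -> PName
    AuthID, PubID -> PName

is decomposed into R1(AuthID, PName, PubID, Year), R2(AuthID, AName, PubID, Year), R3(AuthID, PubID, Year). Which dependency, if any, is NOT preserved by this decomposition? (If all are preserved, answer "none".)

none

AName, PubID → AuthID, Year lies within R2.
AuthID, PName, PubID → AName: restricted closure across fragments reaches AName.
Year → AName, PubID lies within R2.
AName, Year → PName: restricted closure across fragments reaches PName.
AuthID, PubID → PName lies within R1.
Every dependency is enforceable on the fragments, so the decomposition is dependency-preserving.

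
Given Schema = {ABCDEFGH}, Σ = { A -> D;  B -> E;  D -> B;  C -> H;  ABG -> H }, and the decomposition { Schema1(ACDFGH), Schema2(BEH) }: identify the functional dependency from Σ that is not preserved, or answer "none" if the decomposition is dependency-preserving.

Check D → B: no single fragment contains all of {BD}, and the restricted closure of {D} across the fragments never reaches {B}.
A → D is preserved.
B → E is preserved.
C → H is preserved.
ABG → H is preserved.

D -> B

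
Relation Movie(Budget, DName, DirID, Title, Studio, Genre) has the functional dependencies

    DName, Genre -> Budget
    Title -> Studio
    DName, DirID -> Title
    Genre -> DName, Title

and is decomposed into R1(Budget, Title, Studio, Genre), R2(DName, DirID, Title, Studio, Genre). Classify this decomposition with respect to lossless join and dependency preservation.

Lossless test: (Title, Studio, Genre)⁺ = {Budget, DName, Title, Studio, Genre}, which contains all of one fragment — lossless.
Dependency preservation: DName, Genre → Budget is not contained in any single fragment, but the restricted closure of its left-hand side across the fragments still reaches the right-hand side; the remaining FDs each lie inside some fragment. All dependencies are preserved.

lossless and dependency-preserving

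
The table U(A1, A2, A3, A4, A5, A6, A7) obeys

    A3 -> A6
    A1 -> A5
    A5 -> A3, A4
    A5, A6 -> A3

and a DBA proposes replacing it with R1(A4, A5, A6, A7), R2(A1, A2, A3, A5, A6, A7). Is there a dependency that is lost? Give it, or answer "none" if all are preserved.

none

A3 → A6 lies within R2.
A1 → A5 lies within R2.
A5 → A3, A4: restricted closure across fragments reaches A3, A4.
A5, A6 → A3 lies within R2.
Every dependency is enforceable on the fragments, so the decomposition is dependency-preserving.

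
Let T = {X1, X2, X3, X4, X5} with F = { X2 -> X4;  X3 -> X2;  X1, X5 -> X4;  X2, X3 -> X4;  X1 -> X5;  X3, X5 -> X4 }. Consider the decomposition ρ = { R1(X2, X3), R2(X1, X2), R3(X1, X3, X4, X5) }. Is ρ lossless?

Yes

Chase test. Columns are X1, X2, X3, X4, X5; row i has aⱼ where attribute j ∈ Ri, else bᵢⱼ.
Initial tableau (one row per fragment):
  row 1: b11 a2 a3 b14 b15
  row 2: a1 a2 b23 b24 b25
  row 3: a1 b32 a3 a4 a5
Rows 1 and 2 agree on X2; apply X2→X4 and equate their X4 entries.
Rows 1 and 3 agree on X3; apply X3→X2 and equate their X2 entries.
Rows 1 and 3 agree on X2, X3; apply X2, X3→X4 and equate their X4 entries.
Rows 2 and 3 agree on X1; apply X1→X5 and equate their X5 entries.
Row 3 is now all distinguished symbols — the join is lossless.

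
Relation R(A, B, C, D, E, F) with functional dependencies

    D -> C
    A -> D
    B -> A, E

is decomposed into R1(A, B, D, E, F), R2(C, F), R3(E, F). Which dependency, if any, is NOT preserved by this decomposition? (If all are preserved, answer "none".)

Check D → C: no single fragment contains all of {C, D}, and the restricted closure of {D} across the fragments never reaches {C}.
A → D is preserved.
B → A, E is preserved.

D -> C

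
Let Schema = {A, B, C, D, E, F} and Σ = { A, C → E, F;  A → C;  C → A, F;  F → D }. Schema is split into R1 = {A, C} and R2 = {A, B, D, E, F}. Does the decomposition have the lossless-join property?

Common attributes: R1 ∩ R2 = {A}.
Closure of {A}: A → C applies, adding C; C → A, F applies, adding F; F → D applies, adding D; A, C → E, F applies, adding E. So (A)⁺ = {A, C, D, E, F}.
This closure contains every attribute of R1, so R1 ∩ R2 → R1. The join is lossless.

Yes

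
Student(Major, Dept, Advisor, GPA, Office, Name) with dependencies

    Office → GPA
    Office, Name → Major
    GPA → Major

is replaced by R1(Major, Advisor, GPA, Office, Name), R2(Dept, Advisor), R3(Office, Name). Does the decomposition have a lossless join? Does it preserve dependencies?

lossy but dependency-preserving

Lossless test (chase): Rows 1 and 3 agree on Office; apply Office→GPA and equate their GPA entries. Rows 1 and 3 agree on Office, Name; apply Office, Name→Major and equate their Major entries. No row becomes fully distinguished — the join is lossy.
Dependency preservation: every FD's attributes lie within a single fragment, so each can be enforced locally — preserved.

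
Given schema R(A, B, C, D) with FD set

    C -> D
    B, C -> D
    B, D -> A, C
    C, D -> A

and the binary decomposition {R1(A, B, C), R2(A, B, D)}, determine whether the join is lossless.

No

Common attributes: R1 ∩ R2 = {A, B}.
No dependency enlarges {A, B}, so (A, B)⁺ = {A, B}.
The closure contains neither all of R1 = {A, B, C} nor all of R2 = {A, B, D}, so the common attributes are not a superkey of either fragment. The join is lossy.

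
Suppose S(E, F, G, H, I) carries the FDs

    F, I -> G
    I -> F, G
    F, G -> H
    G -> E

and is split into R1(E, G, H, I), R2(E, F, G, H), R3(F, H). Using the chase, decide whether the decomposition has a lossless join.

Chase test. Columns are E, F, G, H, I; row i has aⱼ where attribute j ∈ Ri, else bᵢⱼ.
Initial tableau (one row per fragment):
  row 1: a1 b12 a3 a4 a5
  row 2: a1 a2 a3 a4 b25
  row 3: b31 a2 b33 a4 b35
No row becomes fully distinguished — the join is lossy.

No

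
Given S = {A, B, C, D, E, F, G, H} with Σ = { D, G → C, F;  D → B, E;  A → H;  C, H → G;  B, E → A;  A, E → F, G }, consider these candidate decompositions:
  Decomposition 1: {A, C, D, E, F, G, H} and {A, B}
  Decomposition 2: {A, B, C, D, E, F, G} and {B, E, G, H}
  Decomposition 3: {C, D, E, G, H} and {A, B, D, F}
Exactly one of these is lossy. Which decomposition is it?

Decomposition 1

Decomposition 1: common = {A}, closure = {A, H} → lossy.
Decomposition 2: common = {B, E, G}, closure = {A, B, E, F, G, H} → lossless.
Decomposition 3: common = {D}, closure = {A, B, C, D, E, F, G, H} → lossless.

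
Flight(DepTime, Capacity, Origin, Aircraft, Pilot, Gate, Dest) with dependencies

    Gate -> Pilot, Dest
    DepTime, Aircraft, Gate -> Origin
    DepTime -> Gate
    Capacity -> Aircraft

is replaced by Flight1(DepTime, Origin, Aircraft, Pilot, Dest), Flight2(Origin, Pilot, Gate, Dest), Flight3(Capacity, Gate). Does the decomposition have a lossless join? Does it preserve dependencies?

lossy and not dependency-preserving

Lossless test (chase): Rows 2 and 3 agree on Gate; apply Gate→Pilot, Dest and equate their Pilot, Dest entries. No row becomes fully distinguished — the join is lossy.
Dependency preservation: the restricted closure of {DepTime} across the fragments never reaches {Gate}, so DepTime → Gate cannot be enforced without a join — not preserved.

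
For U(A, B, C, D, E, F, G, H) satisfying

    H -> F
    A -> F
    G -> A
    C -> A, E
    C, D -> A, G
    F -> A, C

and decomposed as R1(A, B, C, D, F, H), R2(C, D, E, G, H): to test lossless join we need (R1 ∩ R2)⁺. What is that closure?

A, C, D, E, F, G, H

R1 ∩ R2 = {C, D, H}.
H → F applies, adding F
C → A, E applies, adding A, E
C, D → A, G applies, adding G
Closure: {A, C, D, E, F, G, H}.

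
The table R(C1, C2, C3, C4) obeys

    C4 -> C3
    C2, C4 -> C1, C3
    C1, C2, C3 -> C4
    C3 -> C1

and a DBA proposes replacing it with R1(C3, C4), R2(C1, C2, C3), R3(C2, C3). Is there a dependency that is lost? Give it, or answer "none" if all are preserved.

Check C1, C2, C3 → C4: no single fragment contains all of {C1, C2, C3, C4}, and the restricted closure of {C1, C2, C3} across the fragments never reaches {C4}.
C4 → C3 is preserved.
C2, C4 → C1, C3 is preserved.
C3 → C1 is preserved.

C1, C2, C3 -> C4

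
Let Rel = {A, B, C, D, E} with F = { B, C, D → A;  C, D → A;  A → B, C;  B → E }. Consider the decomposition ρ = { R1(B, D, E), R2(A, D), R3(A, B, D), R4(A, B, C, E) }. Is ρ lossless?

Yes

Chase test. Columns are A, B, C, D, E; row i has aⱼ where attribute j ∈ Ri, else bᵢⱼ.
Initial tableau (one row per fragment):
  row 1: b11 a2 b13 a4 a5
  row 2: a1 b22 b23 a4 b25
  row 3: a1 a2 b33 a4 b35
  row 4: a1 a2 a3 b44 a5
Rows 2 and 3 agree on A; apply A→B, C and equate their B, C entries.
Rows 2 and 4 agree on A; apply A→B, C and equate their B, C entries.
Rows 1 and 2 agree on B; apply B→E and equate their E entries.
Rows 1 and 3 agree on B; apply B→E and equate their E entries.
Row 2 is now all distinguished symbols — the join is lossless.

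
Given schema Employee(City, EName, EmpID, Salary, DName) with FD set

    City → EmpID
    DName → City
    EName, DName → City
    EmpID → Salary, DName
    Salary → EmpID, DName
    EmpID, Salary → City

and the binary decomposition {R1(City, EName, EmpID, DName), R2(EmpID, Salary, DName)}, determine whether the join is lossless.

Common attributes: R1 ∩ R2 = {EmpID, DName}.
Closure of {EmpID, DName}: DName → City applies, adding City; EmpID → Salary, DName applies, adding Salary. So (EmpID, DName)⁺ = {City, EmpID, Salary, DName}.
This closure contains every attribute of R2, so R1 ∩ R2 → R2. The join is lossless.

Yes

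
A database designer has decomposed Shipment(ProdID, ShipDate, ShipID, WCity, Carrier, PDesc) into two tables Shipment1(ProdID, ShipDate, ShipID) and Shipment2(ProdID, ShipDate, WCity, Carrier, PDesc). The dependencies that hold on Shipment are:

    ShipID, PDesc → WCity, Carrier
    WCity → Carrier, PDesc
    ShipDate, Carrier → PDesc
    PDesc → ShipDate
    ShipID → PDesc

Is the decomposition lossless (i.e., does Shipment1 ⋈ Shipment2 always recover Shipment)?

No

Common attributes: Shipment1 ∩ Shipment2 = {ProdID, ShipDate}.
No dependency enlarges {ProdID, ShipDate}, so (ProdID, ShipDate)⁺ = {ProdID, ShipDate}.
The closure contains neither all of Shipment1 = {ProdID, ShipDate, ShipID} nor all of Shipment2 = {ProdID, ShipDate, WCity, Carrier, PDesc}, so the common attributes are not a superkey of either fragment. The join is lossy.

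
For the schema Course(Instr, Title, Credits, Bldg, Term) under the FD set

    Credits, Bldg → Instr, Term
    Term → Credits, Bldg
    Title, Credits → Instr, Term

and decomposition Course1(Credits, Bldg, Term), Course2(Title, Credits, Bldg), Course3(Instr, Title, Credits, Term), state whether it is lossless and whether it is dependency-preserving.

lossless and dependency-preserving

Lossless test (chase): Rows 1 and 2 agree on Credits, Bldg; apply Credits, Bldg→Instr, Term and equate their Instr, Term entries. Rows 1 and 3 agree on Term; apply Term→Credits, Bldg and equate their Credits, Bldg entries. Rows 2 and 3 agree on Title, Credits; apply Title, Credits→Instr, Term and equate their Instr, Term entries. Row 2 is now all distinguished symbols — the join is lossless.
Dependency preservation: Credits, Bldg → Instr, Term is not contained in any single fragment, but the restricted closure of its left-hand side across the fragments still reaches the right-hand side; the remaining FDs each lie inside some fragment. All dependencies are preserved.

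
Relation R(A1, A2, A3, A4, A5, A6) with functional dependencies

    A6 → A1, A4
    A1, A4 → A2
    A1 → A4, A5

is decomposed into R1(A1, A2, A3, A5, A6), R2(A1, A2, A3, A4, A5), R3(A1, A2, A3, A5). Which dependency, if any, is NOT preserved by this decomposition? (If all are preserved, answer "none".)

A6 → A1, A4: restricted closure across fragments reaches A1, A4.
A1, A4 → A2 lies within R2.
A1 → A4, A5 lies within R2.
Every dependency is enforceable on the fragments, so the decomposition is dependency-preserving.

none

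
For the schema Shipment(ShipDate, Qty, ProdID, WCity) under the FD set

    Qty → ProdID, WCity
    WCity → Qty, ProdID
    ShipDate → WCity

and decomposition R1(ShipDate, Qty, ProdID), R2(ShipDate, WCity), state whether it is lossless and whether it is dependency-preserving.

lossless but not dependency-preserving

Lossless test: (ShipDate)⁺ = {ShipDate, Qty, ProdID, WCity}, which contains all of one fragment — lossless.
Dependency preservation: the restricted closure of {Qty} across the fragments never reaches {ProdID, WCity}, so Qty → ProdID, WCity cannot be enforced without a join — not preserved.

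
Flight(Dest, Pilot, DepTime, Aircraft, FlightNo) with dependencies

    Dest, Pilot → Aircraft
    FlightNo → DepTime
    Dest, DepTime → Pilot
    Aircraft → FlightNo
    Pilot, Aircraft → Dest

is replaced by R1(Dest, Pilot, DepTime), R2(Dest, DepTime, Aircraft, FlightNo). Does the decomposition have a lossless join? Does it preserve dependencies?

lossless but not dependency-preserving

Lossless test: (Dest, DepTime)⁺ = {Dest, Pilot, DepTime, Aircraft, FlightNo}, which contains all of one fragment — lossless.
Dependency preservation: the restricted closure of {Pilot, Aircraft} across the fragments never reaches {Dest}, so Pilot, Aircraft → Dest cannot be enforced without a join — not preserved.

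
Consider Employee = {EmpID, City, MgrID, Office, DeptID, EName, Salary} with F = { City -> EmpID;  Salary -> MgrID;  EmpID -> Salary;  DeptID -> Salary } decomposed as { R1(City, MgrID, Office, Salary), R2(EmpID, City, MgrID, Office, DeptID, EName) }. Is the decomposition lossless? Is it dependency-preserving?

Lossless test: (City, MgrID, Office)⁺ = {EmpID, City, MgrID, Office, Salary}, which contains all of one fragment — lossless.
Dependency preservation: the restricted closure of {EmpID} across the fragments never reaches {Salary}, so EmpID → Salary cannot be enforced without a join — not preserved.

lossless but not dependency-preserving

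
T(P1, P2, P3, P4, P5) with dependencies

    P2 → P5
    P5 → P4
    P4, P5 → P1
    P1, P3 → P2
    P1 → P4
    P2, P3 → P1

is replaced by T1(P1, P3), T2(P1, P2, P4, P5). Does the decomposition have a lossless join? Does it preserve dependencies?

lossy and not dependency-preserving

Lossless test: (P1)⁺ = {P1, P4}, which is a superkey of neither fragment — lossy.
Dependency preservation: the restricted closure of {P1, P3} across the fragments never reaches {P2}, so P1, P3 → P2 cannot be enforced without a join — not preserved.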